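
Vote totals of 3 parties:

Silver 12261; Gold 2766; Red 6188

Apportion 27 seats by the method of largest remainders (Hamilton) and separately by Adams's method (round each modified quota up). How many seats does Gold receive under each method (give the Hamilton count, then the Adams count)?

3 and 4

Hamilton: Silver 16, Gold 3, Red 8.
Adams: Silver 15, Gold 4, Red 8.
Gold gets 3 under Hamilton and 4 under Adams.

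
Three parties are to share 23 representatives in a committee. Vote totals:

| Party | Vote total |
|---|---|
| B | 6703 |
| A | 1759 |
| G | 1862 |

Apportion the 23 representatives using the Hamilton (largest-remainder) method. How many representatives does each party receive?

B 15; A 4; G 4

Standard divisor: 10324 ÷ 23 ≈ 448.87.
Standard quotas: B 14.9331, A 3.9187, G 4.1482.
Lower quotas: B 14, A 3, G 4 (sum 21, leaving 2 seats).
Remainders in descending order: B 0.9331, A 0.9187, G 0.1482.
The surplus seats go to B, A.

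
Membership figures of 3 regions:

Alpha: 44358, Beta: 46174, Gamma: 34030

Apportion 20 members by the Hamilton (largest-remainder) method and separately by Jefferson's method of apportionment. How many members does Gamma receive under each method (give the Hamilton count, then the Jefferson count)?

6 and 5

Hamilton: Alpha 7, Beta 7, Gamma 6.
Jefferson: Alpha 7, Beta 8, Gamma 5.
Gamma gets 6 under Hamilton and 5 under Jefferson.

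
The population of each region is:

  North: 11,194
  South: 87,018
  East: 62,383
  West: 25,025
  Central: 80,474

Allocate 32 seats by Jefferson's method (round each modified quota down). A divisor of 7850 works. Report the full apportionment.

North 1; South 11; East 7; West 3; Central 10

With modified divisor 7850: modified quotas North 1.426, South 11.085, East 7.947, West 3.188, Central 10.251.
Rounding down: North 1, South 11, East 7, West 3, Central 10 (total 32).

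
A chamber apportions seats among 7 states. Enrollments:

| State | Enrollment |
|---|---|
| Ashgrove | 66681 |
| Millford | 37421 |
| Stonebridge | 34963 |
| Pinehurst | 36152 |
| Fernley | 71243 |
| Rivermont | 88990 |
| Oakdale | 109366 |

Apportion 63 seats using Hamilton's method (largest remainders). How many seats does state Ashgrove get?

9

Standard divisor: 444816 ÷ 63 ≈ 7060.571.
Standard quotas: Ashgrove 9.4441, Millford 5.3000, Stonebridge 4.9519, Pinehurst 5.1203, Fernley 10.0903, Rivermont 12.6038, Oakdale 15.4897.
Lower quotas: Ashgrove 9, Millford 5, Stonebridge 4, Pinehurst 5, Fernley 10, Rivermont 12, Oakdale 15 (sum 60, leaving 3 seats).
Remainders in descending order: Stonebridge 0.9519, Rivermont 0.6038, Oakdale 0.4897, Ashgrove 0.4441, Millford 0.3000, Pinehurst 0.1203, Fernley 0.0903.
The surplus seats go to Stonebridge, Rivermont, Oakdale.
Ashgrove receives 9.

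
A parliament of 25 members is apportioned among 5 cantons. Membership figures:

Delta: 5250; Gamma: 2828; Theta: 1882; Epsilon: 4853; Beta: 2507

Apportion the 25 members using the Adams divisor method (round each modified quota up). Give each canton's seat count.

Standard divisor 17320/25 ≈ 692.8; standard quotas: Delta 7.578, Gamma 4.082, Theta 2.717, Epsilon 7.005, Beta 3.619.
Rounding up gives 8, 5, 3, 8, 4 = 28 seats, so the divisor must be adjusted.
With modified divisor 800: modified quotas Delta 6.562, Gamma 3.535, Theta 2.353, Epsilon 6.066, Beta 3.134.
Rounding up: Delta 7, Gamma 4, Theta 3, Epsilon 7, Beta 4 (total 25).

Delta: 7, Gamma: 4, Theta: 3, Epsilon: 7, Beta: 4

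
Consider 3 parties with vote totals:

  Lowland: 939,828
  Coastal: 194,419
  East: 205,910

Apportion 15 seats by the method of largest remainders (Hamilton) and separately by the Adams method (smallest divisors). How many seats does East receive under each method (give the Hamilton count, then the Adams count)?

2 and 3

Hamilton: Lowland 11, Coastal 2, East 2.
Adams: Lowland 10, Coastal 2, East 3.
East gets 2 under Hamilton and 3 under Adams.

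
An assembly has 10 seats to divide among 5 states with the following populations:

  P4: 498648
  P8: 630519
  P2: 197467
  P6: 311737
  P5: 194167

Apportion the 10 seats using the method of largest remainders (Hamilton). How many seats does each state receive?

P4=3, P8=3, P2=1, P6=2, P5=1

Standard divisor: 1832538 ÷ 10 ≈ 183253.8.
Standard quotas: P4 2.7211, P8 3.4407, P2 1.0776, P6 1.7011, P5 1.0596.
Lower quotas: P4 2, P8 3, P2 1, P6 1, P5 1 (sum 8, leaving 2 seats).
Remainders in descending order: P4 0.7211, P6 0.7011, P8 0.4407, P2 0.0776, P5 0.0596.
Largest remainders: P4, P6 receive the extra seats.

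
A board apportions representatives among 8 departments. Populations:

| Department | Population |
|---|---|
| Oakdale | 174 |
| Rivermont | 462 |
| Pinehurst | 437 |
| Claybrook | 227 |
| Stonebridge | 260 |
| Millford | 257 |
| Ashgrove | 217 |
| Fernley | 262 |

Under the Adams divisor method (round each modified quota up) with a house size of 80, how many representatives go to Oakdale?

Standard divisor 2296/80 ≈ 28.7; standard quotas: Oakdale 6.063, Rivermont 16.098, Pinehurst 15.226, Claybrook 7.909, Stonebridge 9.059, Millford 8.955, Ashgrove 7.561, Fernley 9.129.
Rounding up gives 7, 17, 16, 8, 10, 9, 8, 10 = 85 seats, so the divisor must be adjusted.
With modified divisor 30: modified quotas Oakdale 5.800, Rivermont 15.400, Pinehurst 14.567, Claybrook 7.567, Stonebridge 8.667, Millford 8.567, Ashgrove 7.233, Fernley 8.733.
Rounding up: Oakdale 6, Rivermont 16, Pinehurst 15, Claybrook 8, Stonebridge 9, Millford 9, Ashgrove 8, Fernley 9 (total 80).
Oakdale receives 6.

6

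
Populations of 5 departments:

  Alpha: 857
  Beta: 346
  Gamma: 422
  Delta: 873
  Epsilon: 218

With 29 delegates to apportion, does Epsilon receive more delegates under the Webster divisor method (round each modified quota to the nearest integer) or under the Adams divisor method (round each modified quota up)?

Adams

Webster: Alpha 9, Beta 4, Gamma 5, Delta 9, Epsilon 2.
Adams: Alpha 9, Beta 4, Gamma 4, Delta 9, Epsilon 3.
Epsilon gets 2 under Webster and 3 under Adams.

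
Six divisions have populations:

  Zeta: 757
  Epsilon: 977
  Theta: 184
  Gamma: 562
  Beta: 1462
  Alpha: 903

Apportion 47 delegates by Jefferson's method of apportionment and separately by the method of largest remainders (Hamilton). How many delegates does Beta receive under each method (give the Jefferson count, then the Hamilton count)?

Jefferson: Zeta 7, Epsilon 10, Theta 1, Gamma 5, Beta 15, Alpha 9.
Hamilton: Zeta 7, Epsilon 10, Theta 2, Gamma 5, Beta 14, Alpha 9.
Beta gets 15 under Jefferson and 14 under Hamilton.

15 and 14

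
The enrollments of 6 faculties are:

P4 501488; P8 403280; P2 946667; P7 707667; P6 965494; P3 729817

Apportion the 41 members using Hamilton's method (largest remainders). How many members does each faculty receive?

Total 4254413; standard divisor 4254413/41 ≈ 103766.171.
Standard quotas: P4 4.8329, P8 3.8864, P2 9.1231, P7 6.8198, P6 9.3045, P3 7.0333.
Lower quotas: P4 4, P8 3, P2 9, P7 6, P6 9, P3 7 (sum 38, leaving 3 seats).
Remainders in descending order: P8 0.8864, P4 0.8329, P7 0.8198, P6 0.3045, P2 0.1231, P3 0.0333.
Largest remainders: P8, P4, P7 receive the extra seats.

P4=5, P8=4, P2=9, P7=7, P6=9, P3=7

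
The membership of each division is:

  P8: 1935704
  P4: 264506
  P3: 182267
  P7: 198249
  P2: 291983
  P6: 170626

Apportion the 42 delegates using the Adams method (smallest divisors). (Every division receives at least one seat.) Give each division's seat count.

P8 25; P4 4; P3 3; P7 3; P2 4; P6 3

Standard divisor 3043335/42 ≈ 72460.357; standard quotas: P8 26.714, P4 3.650, P3 2.515, P7 2.736, P2 4.030, P6 2.355.
Rounding up gives 27, 4, 3, 3, 5, 3 = 45 seats, so the divisor must be adjusted.
With modified divisor 79000: modified quotas P8 24.503, P4 3.348, P3 2.307, P7 2.509, P2 3.696, P6 2.160.
Rounding up: P8 25, P4 4, P3 3, P7 3, P2 4, P6 3 (total 42).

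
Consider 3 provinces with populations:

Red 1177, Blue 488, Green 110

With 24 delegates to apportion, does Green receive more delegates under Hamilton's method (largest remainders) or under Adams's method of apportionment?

Hamilton: Red 16, Blue 7, Green 1.
Adams: Red 15, Blue 7, Green 2.
Green gets 1 under Hamilton and 2 under Adams.

Adams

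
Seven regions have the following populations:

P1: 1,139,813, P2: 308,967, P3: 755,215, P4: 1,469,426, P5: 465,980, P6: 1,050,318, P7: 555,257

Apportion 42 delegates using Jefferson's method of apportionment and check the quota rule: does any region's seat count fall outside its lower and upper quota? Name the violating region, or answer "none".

none

Standard quotas: P1 8.333, P2 2.259, P3 5.521, P4 10.743, P5 3.407, P6 7.679, P7 4.059.
Jefferson allocation: P1 9, P2 2, P3 5, P4 11, P5 3, P6 8, P7 4.
Every allocation lies between the lower and upper quota.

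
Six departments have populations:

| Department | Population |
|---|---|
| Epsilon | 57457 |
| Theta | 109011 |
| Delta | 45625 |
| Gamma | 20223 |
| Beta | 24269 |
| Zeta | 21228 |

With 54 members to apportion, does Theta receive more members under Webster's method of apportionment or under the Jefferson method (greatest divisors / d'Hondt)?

Webster: Epsilon 11, Theta 21, Delta 9, Gamma 4, Beta 5, Zeta 4.
Jefferson: Epsilon 11, Theta 22, Delta 9, Gamma 4, Beta 4, Zeta 4.
Theta gets 21 under Webster and 22 under Jefferson.

Jefferson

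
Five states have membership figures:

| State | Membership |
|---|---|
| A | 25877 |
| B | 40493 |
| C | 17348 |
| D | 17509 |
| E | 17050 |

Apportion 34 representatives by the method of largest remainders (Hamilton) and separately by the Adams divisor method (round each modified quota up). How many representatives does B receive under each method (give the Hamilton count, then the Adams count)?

Hamilton: A 7, B 12, C 5, D 5, E 5.
Adams: A 8, B 11, C 5, D 5, E 5.
B gets 12 under Hamilton and 11 under Adams.

12 and 11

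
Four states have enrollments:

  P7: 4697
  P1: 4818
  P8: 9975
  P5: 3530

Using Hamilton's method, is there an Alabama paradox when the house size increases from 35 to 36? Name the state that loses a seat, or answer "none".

P5

At 35 seats: P7 7, P1 7, P8 15, P5 6.
At 36 seats: P7 7, P1 8, P8 16, P5 5.
P5 drops from 6 to 5.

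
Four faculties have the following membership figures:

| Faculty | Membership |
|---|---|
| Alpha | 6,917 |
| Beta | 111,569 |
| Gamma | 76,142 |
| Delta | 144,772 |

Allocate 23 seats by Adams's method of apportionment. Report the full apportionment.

Alpha=1, Beta=7, Gamma=5, Delta=10

Standard divisor 339400/23 ≈ 14756.522; standard quotas: Alpha 0.469, Beta 7.561, Gamma 5.160, Delta 9.811.
Rounding up gives 1, 8, 6, 10 = 25 seats, so the divisor must be adjusted.
With modified divisor 16000: modified quotas Alpha 0.432, Beta 6.973, Gamma 4.759, Delta 9.048.
Rounding up: Alpha 1, Beta 7, Gamma 5, Delta 10 (total 23).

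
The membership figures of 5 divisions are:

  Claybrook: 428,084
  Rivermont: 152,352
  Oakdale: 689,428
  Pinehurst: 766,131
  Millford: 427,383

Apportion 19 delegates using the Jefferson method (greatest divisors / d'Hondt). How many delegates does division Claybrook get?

Standard divisor 2463378/19 ≈ 129651.474; standard quotas: Claybrook 3.302, Rivermont 1.175, Oakdale 5.318, Pinehurst 5.909, Millford 3.296.
Rounding down gives 3, 1, 5, 5, 3 = 17 seats, so the divisor must be adjusted.
With modified divisor 112200: modified quotas Claybrook 3.815, Rivermont 1.358, Oakdale 6.145, Pinehurst 6.828, Millford 3.809.
Rounding down: Claybrook 3, Rivermont 1, Oakdale 6, Pinehurst 6, Millford 3 (total 19).
Claybrook receives 3.

3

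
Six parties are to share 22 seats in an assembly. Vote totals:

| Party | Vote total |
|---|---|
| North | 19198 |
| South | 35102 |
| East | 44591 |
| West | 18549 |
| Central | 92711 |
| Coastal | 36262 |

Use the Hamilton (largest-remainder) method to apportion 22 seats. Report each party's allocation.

North=2; South=3; East=4; West=2; Central=8; Coastal=3

Total 246413; standard divisor 246413/22 ≈ 11200.591.
Standard quotas: North 1.7140, South 3.1339, East 3.9811, West 1.6561, Central 8.2773, Coastal 3.2375.
Lower quotas: North 1, South 3, East 3, West 1, Central 8, Coastal 3 (sum 19, leaving 3 seats).
Remainders in descending order: East 0.9811, North 0.7140, West 0.6561, Central 0.2773, Coastal 0.2375, South 0.1339.
Largest remainders: East, North, West receive the extra seats.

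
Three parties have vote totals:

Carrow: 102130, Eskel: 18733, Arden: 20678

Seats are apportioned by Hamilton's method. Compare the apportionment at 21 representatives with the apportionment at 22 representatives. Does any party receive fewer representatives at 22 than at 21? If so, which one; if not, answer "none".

At 21 seats: Carrow 15, Eskel 3, Arden 3.
At 22 seats: Carrow 16, Eskel 3, Arden 3.
No party's allocation decreased.

none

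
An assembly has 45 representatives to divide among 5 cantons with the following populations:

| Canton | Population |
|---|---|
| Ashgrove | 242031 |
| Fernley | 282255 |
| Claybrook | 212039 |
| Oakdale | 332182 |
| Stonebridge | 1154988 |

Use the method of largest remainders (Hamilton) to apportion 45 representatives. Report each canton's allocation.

Ashgrove=5; Fernley=6; Claybrook=4; Oakdale=7; Stonebridge=23

Total 2223495; standard divisor 2223495/45 = 49411.
Standard quotas: Ashgrove 4.8983, Fernley 5.7124, Claybrook 4.2913, Oakdale 6.7228, Stonebridge 23.3751.
Lower quotas: Ashgrove 4, Fernley 5, Claybrook 4, Oakdale 6, Stonebridge 23 (sum 42, leaving 3 seats).
Remainders in descending order: Ashgrove 0.8983, Oakdale 0.7228, Fernley 0.7124, Stonebridge 0.3751, Claybrook 0.2913.
The surplus seats go to Ashgrove, Oakdale, Fernley.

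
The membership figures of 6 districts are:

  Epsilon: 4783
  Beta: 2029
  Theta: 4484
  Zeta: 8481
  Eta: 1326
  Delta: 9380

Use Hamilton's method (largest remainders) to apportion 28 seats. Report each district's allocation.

Epsilon=4, Beta=2, Theta=4, Zeta=8, Eta=1, Delta=9

Standard divisor: 30483 ÷ 28 ≈ 1088.679.
Standard quotas: Epsilon 4.3934, Beta 1.8637, Theta 4.1188, Zeta 7.7902, Eta 1.2180, Delta 8.6159.
Lower quotas: Epsilon 4, Beta 1, Theta 4, Zeta 7, Eta 1, Delta 8 (sum 25, leaving 3 seats).
Remainders in descending order: Beta 0.8637, Zeta 0.7902, Delta 0.6159, Epsilon 0.3934, Eta 0.2180, Theta 0.1188.
The surplus seats go to Beta, Zeta, Delta.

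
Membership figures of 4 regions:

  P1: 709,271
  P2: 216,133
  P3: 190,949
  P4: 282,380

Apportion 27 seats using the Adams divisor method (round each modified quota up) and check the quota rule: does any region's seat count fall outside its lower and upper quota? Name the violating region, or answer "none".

Standard quotas: P1 13.691, P2 4.172, P3 3.686, P4 5.451.
Adams allocation: P1 13, P2 4, P3 4, P4 6.
Every allocation lies between the lower and upper quota.

none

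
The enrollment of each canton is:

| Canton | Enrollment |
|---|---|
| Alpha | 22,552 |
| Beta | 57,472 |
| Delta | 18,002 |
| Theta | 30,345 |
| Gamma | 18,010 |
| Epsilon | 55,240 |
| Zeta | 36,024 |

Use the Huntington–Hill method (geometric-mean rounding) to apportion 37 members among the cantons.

With divisor 6544: modified quotas Alpha 3.446, Beta 8.782, Delta 2.751, Theta 4.637, Gamma 2.752, Epsilon 8.441, Zeta 5.505.
Geometric-mean thresholds: Alpha √(3·4)=3.464, Beta √(8·9)=8.485, Delta √(2·3)=2.449, Theta √(4·5)=4.472, Gamma √(2·3)=2.449, Epsilon √(8·9)=8.485, Zeta √(5·6)=5.477.
Each quota rounded against its threshold gives Alpha 3, Beta 9, Delta 3, Theta 5, Gamma 3, Epsilon 8, Zeta 6 (total 37).

Alpha: 3, Beta: 9, Delta: 3, Theta: 5, Gamma: 3, Epsilon: 8, Zeta: 6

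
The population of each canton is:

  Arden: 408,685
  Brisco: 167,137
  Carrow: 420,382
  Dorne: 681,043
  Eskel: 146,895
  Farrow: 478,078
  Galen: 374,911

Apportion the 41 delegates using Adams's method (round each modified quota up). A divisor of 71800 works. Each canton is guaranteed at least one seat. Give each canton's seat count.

Arden=6, Brisco=3, Carrow=6, Dorne=10, Eskel=3, Farrow=7, Galen=6

With modified divisor 71800: modified quotas Arden 5.692, Brisco 2.328, Carrow 5.855, Dorne 9.485, Eskel 2.046, Farrow 6.658, Galen 5.222.
Rounding up: Arden 6, Brisco 3, Carrow 6, Dorne 10, Eskel 3, Farrow 7, Galen 6 (total 41).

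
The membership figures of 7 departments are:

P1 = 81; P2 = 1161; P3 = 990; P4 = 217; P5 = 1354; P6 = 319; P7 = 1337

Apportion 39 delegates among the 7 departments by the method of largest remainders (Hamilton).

P1: 1; P2: 8; P3: 7; P4: 1; P5: 10; P6: 2; P7: 10

The standard divisor is 5459/39 ≈ 139.974.
Standard quotas: P1 0.579, P2 8.294, P3 7.073, P4 1.550, P5 9.673, P6 2.279, P7 9.552.
Lower quotas: P1 0, P2 8, P3 7, P4 1, P5 9, P6 2, P7 9 (sum 36, leaving 3 seats).
Remainders in descending order: P5 0.673, P1 0.579, P7 0.552, P4 0.550, P2 0.294, P6 0.279, P3 0.073.
Largest remainders: P5, P1, P7 receive the extra seats.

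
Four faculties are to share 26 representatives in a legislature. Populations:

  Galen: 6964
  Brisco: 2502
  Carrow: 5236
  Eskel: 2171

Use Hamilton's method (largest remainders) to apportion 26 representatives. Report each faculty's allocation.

Total 16873; standard divisor 16873/26 ≈ 648.962.
Standard quotas: Galen 10.7310, Brisco 3.8554, Carrow 8.0683, Eskel 3.3453.
Lower quotas: Galen 10, Brisco 3, Carrow 8, Eskel 3 (sum 24, leaving 2 seats).
Remainders in descending order: Brisco 0.8554, Galen 0.7310, Eskel 0.3453, Carrow 0.0683.
Largest remainders: Brisco, Galen receive the extra seats.

Galen 11, Brisco 4, Carrow 8, Eskel 3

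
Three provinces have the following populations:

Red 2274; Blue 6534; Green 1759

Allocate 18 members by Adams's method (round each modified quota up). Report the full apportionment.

Red 4, Blue 11, Green 3

Standard divisor 10567/18 ≈ 587.056; standard quotas: Red 3.874, Blue 11.130, Green 2.996.
Rounding up gives 4, 12, 3 = 19 seats, so the divisor must be adjusted.
With modified divisor 600: modified quotas Red 3.790, Blue 10.890, Green 2.932.
Rounding up: Red 4, Blue 11, Green 3 (total 18).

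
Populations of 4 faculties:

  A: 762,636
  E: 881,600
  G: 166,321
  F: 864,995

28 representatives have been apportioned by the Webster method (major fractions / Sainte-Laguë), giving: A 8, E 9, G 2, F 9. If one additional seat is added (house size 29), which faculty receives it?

E

Priority for the next seat is population ÷ (current seats + 0.5).
Priorities: A 89721.882, E 92800.000, G 66528.400, F 91052.105.
Highest priority: E.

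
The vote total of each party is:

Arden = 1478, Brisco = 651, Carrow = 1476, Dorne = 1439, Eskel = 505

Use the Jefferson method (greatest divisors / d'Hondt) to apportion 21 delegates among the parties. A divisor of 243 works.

Arden 6, Brisco 2, Carrow 6, Dorne 5, Eskel 2

With modified divisor 243: modified quotas Arden 6.082, Brisco 2.679, Carrow 6.074, Dorne 5.922, Eskel 2.078.
Rounding down: Arden 6, Brisco 2, Carrow 6, Dorne 5, Eskel 2 (total 21).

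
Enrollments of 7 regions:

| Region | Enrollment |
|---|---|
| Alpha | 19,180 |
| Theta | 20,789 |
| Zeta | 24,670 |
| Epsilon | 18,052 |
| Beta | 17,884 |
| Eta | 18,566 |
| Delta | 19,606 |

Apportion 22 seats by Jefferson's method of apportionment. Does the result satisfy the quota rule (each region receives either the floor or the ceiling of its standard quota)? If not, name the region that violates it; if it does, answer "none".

none

Standard quotas: Alpha 3.041, Theta 3.296, Zeta 3.912, Epsilon 2.862, Beta 2.836, Eta 2.944, Delta 3.109.
Jefferson allocation: Alpha 3, Theta 3, Zeta 4, Epsilon 3, Beta 3, Eta 3, Delta 3.
Every allocation lies between the lower and upper quota.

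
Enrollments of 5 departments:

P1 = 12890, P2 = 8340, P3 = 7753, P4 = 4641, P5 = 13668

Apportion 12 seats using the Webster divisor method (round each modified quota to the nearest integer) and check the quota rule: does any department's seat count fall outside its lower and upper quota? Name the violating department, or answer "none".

none

Standard quotas: P1 3.271, P2 2.116, P3 1.967, P4 1.178, P5 3.468.
Webster allocation: P1 3, P2 2, P3 2, P4 1, P5 4.
Every allocation lies between the lower and upper quota.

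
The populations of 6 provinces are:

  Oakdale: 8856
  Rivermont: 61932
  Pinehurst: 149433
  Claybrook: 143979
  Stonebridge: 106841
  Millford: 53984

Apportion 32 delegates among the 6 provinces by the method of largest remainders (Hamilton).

Oakdale 1, Rivermont 4, Pinehurst 9, Claybrook 9, Stonebridge 6, Millford 3

Standard divisor: 525025 ÷ 32 ≈ 16407.031.
Standard quotas: Oakdale 0.5398, Rivermont 3.7747, Pinehurst 9.1079, Claybrook 8.7754, Stonebridge 6.5119, Millford 3.2903.
Lower quotas: Oakdale 0, Rivermont 3, Pinehurst 9, Claybrook 8, Stonebridge 6, Millford 3 (sum 29, leaving 3 seats).
Remainders in descending order: Claybrook 0.7754, Rivermont 0.7747, Oakdale 0.5398, Stonebridge 0.5119, Millford 0.2903, Pinehurst 0.1079.
The surplus seats go to Claybrook, Rivermont, Oakdale.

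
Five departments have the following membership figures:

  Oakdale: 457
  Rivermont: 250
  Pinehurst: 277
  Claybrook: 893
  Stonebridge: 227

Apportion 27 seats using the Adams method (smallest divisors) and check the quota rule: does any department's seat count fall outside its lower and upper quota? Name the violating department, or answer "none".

none

Standard quotas: Oakdale 5.865, Rivermont 3.208, Pinehurst 3.555, Claybrook 11.460, Stonebridge 2.913.
Adams allocation: Oakdale 6, Rivermont 3, Pinehurst 4, Claybrook 11, Stonebridge 3.
Every allocation lies between the lower and upper quota.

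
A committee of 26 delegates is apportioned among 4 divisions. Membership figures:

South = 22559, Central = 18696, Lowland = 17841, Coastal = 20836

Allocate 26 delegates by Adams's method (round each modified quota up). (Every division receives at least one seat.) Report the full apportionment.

South: 7; Central: 6; Lowland: 6; Coastal: 7

Standard divisor 79932/26 ≈ 3074.308; standard quotas: South 7.338, Central 6.081, Lowland 5.803, Coastal 6.777.
Rounding up gives 8, 7, 6, 7 = 28 seats, so the divisor must be adjusted.
With modified divisor 3300: modified quotas South 6.836, Central 5.665, Lowland 5.406, Coastal 6.314.
Rounding up: South 7, Central 6, Lowland 6, Coastal 7 (total 26).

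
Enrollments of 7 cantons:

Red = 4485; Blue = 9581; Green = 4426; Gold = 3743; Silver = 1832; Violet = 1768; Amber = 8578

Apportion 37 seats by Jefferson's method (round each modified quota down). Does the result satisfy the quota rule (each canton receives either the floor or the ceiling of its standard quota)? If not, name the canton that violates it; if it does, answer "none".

Standard quotas: Red 4.822, Blue 10.301, Green 4.759, Gold 4.024, Silver 1.970, Violet 1.901, Amber 9.223.
Jefferson allocation: Red 5, Blue 10, Green 5, Gold 4, Silver 2, Violet 2, Amber 9.
Every allocation lies between the lower and upper quota.

none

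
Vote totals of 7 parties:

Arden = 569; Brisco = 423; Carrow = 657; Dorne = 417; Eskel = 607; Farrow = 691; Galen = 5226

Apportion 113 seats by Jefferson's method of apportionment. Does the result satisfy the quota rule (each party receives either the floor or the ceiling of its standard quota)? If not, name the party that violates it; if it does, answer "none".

Standard quotas: Arden 7.485, Brisco 5.564, Carrow 8.643, Dorne 5.486, Eskel 7.985, Farrow 9.090, Galen 68.747.
Jefferson allocation: Arden 7, Brisco 5, Carrow 8, Dorne 5, Eskel 8, Farrow 9, Galen 71.
Galen has quota 68.747 (lower 68, upper 69) but receives 71 — outside the quota interval.

Galen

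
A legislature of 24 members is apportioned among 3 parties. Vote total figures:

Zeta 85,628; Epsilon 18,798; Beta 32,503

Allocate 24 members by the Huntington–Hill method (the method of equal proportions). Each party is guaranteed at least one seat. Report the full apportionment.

Zeta 15, Epsilon 3, Beta 6

With divisor 5718: modified quotas Zeta 14.975, Epsilon 3.288, Beta 5.684.
Geometric-mean thresholds: Zeta √(14·15)=14.491, Epsilon √(3·4)=3.464, Beta √(5·6)=5.477.
Each quota rounded against its threshold gives Zeta 15, Epsilon 3, Beta 6 (total 24).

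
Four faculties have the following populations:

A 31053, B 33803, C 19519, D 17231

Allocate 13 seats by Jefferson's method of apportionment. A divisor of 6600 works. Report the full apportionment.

A 4, B 5, C 2, D 2

With modified divisor 6600: modified quotas A 4.705, B 5.122, C 2.957, D 2.611.
Rounding down: A 4, B 5, C 2, D 2 (total 13).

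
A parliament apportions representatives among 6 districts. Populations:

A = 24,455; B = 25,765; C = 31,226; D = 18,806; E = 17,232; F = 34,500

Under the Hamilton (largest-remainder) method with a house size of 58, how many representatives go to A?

9

Total 151984; standard divisor 151984/58 ≈ 2620.414.
Standard quotas: A 9.3325, B 9.8324, C 11.9164, D 7.1767, E 6.5761, F 13.1659.
Lower quotas: A 9, B 9, C 11, D 7, E 6, F 13 (sum 55, leaving 3 seats).
Remainders in descending order: C 0.9164, B 0.8324, E 0.5761, A 0.3325, D 0.1767, F 0.1659.
The surplus seats go to C, B, E.
A receives 9.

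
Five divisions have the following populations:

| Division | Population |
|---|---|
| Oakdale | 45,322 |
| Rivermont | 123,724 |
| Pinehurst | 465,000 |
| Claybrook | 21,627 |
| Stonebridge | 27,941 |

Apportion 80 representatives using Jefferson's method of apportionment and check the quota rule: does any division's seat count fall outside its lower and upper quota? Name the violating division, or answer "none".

Pinehurst

Standard quotas: Oakdale 5.304, Rivermont 14.479, Pinehurst 54.417, Claybrook 2.531, Stonebridge 3.270.
Jefferson allocation: Oakdale 5, Rivermont 14, Pinehurst 56, Claybrook 2, Stonebridge 3.
Pinehurst has quota 54.417 (lower 54, upper 55) but receives 56 — outside the quota interval.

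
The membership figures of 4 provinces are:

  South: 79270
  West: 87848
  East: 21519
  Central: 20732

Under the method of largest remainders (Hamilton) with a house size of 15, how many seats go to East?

The standard divisor is 209369/15 ≈ 13957.933.
Standard quotas: South 5.6792, West 6.2938, East 1.5417, Central 1.4853.
Lower quotas: South 5, West 6, East 1, Central 1 (sum 13, leaving 2 seats).
Remainders in descending order: South 0.6792, East 0.5417, Central 0.4853, West 0.2938.
The surplus seats go to South, East.
East receives 2.

2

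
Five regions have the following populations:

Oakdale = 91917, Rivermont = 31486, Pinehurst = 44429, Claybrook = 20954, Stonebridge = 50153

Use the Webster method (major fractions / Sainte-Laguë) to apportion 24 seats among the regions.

Standard divisor 238939/24 ≈ 9955.792; standard quotas: Oakdale 9.233, Rivermont 3.163, Pinehurst 4.463, Claybrook 2.105, Stonebridge 5.038.
Rounding to the nearest integer gives 9, 3, 4, 2, 5 = 23 seats, so the divisor must be adjusted.
With modified divisor 9800: modified quotas Oakdale 9.379, Rivermont 3.213, Pinehurst 4.534, Claybrook 2.138, Stonebridge 5.118.
Rounding to the nearest integer: Oakdale 9, Rivermont 3, Pinehurst 5, Claybrook 2, Stonebridge 5 (total 24).

Oakdale 9, Rivermont 3, Pinehurst 5, Claybrook 2, Stonebridge 5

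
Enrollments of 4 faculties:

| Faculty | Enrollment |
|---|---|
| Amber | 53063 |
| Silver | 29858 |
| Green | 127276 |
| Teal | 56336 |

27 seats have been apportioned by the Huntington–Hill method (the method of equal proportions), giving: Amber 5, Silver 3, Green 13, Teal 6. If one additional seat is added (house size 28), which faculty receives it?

Amber

Priority for the next seat is population ÷ (√(s·(s+1))).
Priorities: Amber 9687.934, Silver 8619.262, Green 9434.325, Teal 8692.834.
Highest priority: Amber.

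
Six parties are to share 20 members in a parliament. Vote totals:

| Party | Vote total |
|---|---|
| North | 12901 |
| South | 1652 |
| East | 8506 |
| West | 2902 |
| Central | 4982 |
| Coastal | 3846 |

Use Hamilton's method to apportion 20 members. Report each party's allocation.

Total 34789; standard divisor 34789/20 ≈ 1739.45.
Standard quotas: North 7.4167, South 0.9497, East 4.8901, West 1.6683, Central 2.8641, Coastal 2.2110.
Lower quotas: North 7, South 0, East 4, West 1, Central 2, Coastal 2 (sum 16, leaving 4 seats).
Remainders in descending order: South 0.9497, East 0.8901, Central 0.8641, West 0.6683, North 0.4167, Coastal 0.2110.
The surplus seats go to South, East, Central, West.

North: 7; South: 1; East: 5; West: 2; Central: 3; Coastal: 2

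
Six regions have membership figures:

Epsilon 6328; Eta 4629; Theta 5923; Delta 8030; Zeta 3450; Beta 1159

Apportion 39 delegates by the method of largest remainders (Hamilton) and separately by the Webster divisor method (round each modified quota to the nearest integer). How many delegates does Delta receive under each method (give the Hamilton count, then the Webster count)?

Hamilton: Epsilon 8, Eta 6, Theta 8, Delta 11, Zeta 5, Beta 1.
Webster: Epsilon 8, Eta 6, Theta 8, Delta 10, Zeta 5, Beta 2.
Delta gets 11 under Hamilton and 10 under Webster.

11 and 10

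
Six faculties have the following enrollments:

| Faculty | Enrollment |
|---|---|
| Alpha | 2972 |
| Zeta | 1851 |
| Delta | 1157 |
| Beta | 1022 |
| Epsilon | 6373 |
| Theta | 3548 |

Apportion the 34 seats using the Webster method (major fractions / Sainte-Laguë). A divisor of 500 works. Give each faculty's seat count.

Alpha 6, Zeta 4, Delta 2, Beta 2, Epsilon 13, Theta 7

With modified divisor 500: modified quotas Alpha 5.944, Zeta 3.702, Delta 2.314, Beta 2.044, Epsilon 12.746, Theta 7.096.
Rounding to the nearest integer: Alpha 6, Zeta 4, Delta 2, Beta 2, Epsilon 13, Theta 7 (total 34).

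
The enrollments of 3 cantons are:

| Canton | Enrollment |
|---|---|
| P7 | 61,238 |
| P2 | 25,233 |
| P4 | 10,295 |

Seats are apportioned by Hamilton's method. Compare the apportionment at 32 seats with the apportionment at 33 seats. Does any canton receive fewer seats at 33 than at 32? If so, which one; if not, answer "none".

At 32 seats: P7 20, P2 8, P4 4.
At 33 seats: P7 21, P2 9, P4 3.
P4 drops from 4 to 3.

P4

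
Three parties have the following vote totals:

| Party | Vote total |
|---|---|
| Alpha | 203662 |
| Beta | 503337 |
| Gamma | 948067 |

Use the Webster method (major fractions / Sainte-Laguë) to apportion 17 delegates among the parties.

Standard divisor 1655066/17 ≈ 97356.824; standard quotas: Alpha 2.092, Beta 5.170, Gamma 9.738.
Rounding to the nearest integer gives Alpha 2, Beta 5, Gamma 10 — total 17, matching the house size, so no adjustment is needed.

Alpha: 2; Beta: 5; Gamma: 10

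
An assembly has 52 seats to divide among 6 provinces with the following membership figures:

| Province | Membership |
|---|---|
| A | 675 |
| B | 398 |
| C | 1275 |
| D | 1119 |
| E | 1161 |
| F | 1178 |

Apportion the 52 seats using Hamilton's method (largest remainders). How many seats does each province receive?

The standard divisor is 5806/52 ≈ 111.654.
Standard quotas: A 6.045, B 3.565, C 11.419, D 10.022, E 10.398, F 10.550.
Lower quotas: A 6, B 3, C 11, D 10, E 10, F 10 (sum 50, leaving 2 seats).
Remainders in descending order: B 0.565, F 0.550, C 0.419, E 0.398, A 0.045, D 0.022.
Largest remainders: B, F receive the extra seats.

A 6, B 4, C 11, D 10, E 10, F 11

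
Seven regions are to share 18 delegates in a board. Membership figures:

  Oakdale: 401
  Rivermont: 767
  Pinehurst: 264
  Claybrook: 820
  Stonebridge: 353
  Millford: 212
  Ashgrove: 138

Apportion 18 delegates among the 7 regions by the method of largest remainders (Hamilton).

The standard divisor is 2955/18 ≈ 164.167.
Standard quotas: Oakdale 2.443, Rivermont 4.672, Pinehurst 1.608, Claybrook 4.995, Stonebridge 2.150, Millford 1.291, Ashgrove 0.841.
Lower quotas: Oakdale 2, Rivermont 4, Pinehurst 1, Claybrook 4, Stonebridge 2, Millford 1, Ashgrove 0 (sum 14, leaving 4 seats).
Remainders in descending order: Claybrook 0.995, Ashgrove 0.841, Rivermont 0.672, Pinehurst 0.608, Oakdale 0.443, Millford 0.291, Stonebridge 0.150.
The surplus seats go to Claybrook, Ashgrove, Rivermont, Pinehurst.

Oakdale 2, Rivermont 5, Pinehurst 2, Claybrook 5, Stonebridge 2, Millford 1, Ashgrove 1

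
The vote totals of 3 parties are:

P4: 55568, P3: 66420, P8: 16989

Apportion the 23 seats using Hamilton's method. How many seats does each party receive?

P4: 9; P3: 11; P8: 3

The standard divisor is 138977/23 ≈ 6042.478.
Standard quotas: P4 9.1962, P3 10.9922, P8 2.8116.
Lower quotas: P4 9, P3 10, P8 2 (sum 21, leaving 2 seats).
Remainders in descending order: P3 0.9922, P8 0.8116, P4 0.1962.
Largest remainders: P3, P8 receive the extra seats.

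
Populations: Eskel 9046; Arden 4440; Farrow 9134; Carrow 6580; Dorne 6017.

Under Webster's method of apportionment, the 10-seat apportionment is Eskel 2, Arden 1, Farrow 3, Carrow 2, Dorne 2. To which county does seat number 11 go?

Priority for the next seat is population ÷ (current seats + 0.5).
Priorities: Eskel 3618.400, Arden 2960.000, Farrow 2609.714, Carrow 2632.000, Dorne 2406.800.
Highest priority: Eskel.

Eskel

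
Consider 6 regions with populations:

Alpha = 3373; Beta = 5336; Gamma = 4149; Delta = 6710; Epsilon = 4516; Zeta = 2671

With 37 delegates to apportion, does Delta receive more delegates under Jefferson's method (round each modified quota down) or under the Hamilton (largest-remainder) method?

Jefferson: Alpha 5, Beta 7, Gamma 6, Delta 10, Epsilon 6, Zeta 3.
Hamilton: Alpha 5, Beta 7, Gamma 6, Delta 9, Epsilon 6, Zeta 4.
Delta gets 10 under Jefferson and 9 under Hamilton.

Jefferson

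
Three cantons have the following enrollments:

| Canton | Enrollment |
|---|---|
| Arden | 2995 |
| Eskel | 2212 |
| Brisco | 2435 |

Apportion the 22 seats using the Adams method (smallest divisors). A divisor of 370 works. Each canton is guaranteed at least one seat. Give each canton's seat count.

Arden 9, Eskel 6, Brisco 7

With modified divisor 370: modified quotas Arden 8.095, Eskel 5.978, Brisco 6.581.
Rounding up: Arden 9, Eskel 6, Brisco 7 (total 22).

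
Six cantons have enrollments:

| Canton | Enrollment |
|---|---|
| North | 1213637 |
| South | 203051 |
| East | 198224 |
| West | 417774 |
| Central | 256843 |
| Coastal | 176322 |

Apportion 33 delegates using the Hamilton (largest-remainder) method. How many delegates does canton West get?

Standard divisor: 2465851 ÷ 33 ≈ 74722.758.
Standard quotas: North 16.2419, South 2.7174, East 2.6528, West 5.5910, Central 3.4373, Coastal 2.3597.
Lower quotas: North 16, South 2, East 2, West 5, Central 3, Coastal 2 (sum 30, leaving 3 seats).
Remainders in descending order: South 0.7174, East 0.6528, West 0.5910, Central 0.4373, Coastal 0.3597, North 0.2419.
Largest remainders: South, East, West receive the extra seats.
West receives 6.

6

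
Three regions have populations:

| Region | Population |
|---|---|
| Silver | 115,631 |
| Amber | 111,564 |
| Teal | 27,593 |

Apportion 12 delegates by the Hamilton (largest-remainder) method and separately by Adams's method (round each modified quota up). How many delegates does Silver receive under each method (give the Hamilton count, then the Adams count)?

6 and 5

Hamilton: Silver 6, Amber 5, Teal 1.
Adams: Silver 5, Amber 5, Teal 2.
Silver gets 6 under Hamilton and 5 under Adams.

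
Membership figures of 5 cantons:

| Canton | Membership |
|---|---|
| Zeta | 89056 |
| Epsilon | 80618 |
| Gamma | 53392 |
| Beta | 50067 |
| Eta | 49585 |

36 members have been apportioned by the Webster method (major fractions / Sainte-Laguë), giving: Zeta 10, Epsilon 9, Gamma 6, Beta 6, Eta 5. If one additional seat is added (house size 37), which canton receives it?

Priority for the next seat is population ÷ (current seats + 0.5).
Priorities: Zeta 8481.524, Epsilon 8486.105, Gamma 8214.154, Beta 7702.615, Eta 9015.455.
Highest priority: Eta.

Eta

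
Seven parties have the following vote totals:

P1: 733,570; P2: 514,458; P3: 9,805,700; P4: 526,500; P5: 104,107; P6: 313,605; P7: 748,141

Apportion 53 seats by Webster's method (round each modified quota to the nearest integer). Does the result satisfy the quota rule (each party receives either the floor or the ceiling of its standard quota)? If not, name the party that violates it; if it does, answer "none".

P3

Standard quotas: P1 3.050, P2 2.139, P3 40.773, P4 2.189, P5 0.433, P6 1.304, P7 3.111.
Webster allocation: P1 3, P2 2, P3 42, P4 2, P5 0, P6 1, P7 3.
P3 has quota 40.773 (lower 40, upper 41) but receives 42 — outside the quota interval.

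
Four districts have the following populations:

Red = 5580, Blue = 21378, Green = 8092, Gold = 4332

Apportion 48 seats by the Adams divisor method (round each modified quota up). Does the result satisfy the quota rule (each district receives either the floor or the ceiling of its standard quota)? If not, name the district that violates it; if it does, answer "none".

Blue

Standard quotas: Red 6.801, Blue 26.056, Green 9.863, Gold 5.280.
Adams allocation: Red 7, Blue 25, Green 10, Gold 6.
Blue has quota 26.056 (lower 26, upper 27) but receives 25 — outside the quota interval.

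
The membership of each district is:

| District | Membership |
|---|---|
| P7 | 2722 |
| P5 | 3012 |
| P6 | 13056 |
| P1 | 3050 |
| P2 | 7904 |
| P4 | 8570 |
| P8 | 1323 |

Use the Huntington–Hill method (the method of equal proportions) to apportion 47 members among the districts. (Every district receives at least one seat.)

P7 3, P5 4, P6 15, P1 4, P2 9, P4 10, P8 2

With divisor 856: modified quotas P7 3.180, P5 3.519, P6 15.252, P1 3.563, P2 9.234, P4 10.012, P8 1.546.
Geometric-mean thresholds: P7 √(3·4)=3.464, P5 √(3·4)=3.464, P6 √(15·16)=15.492, P1 √(3·4)=3.464, P2 √(9·10)=9.487, P4 √(10·11)=10.488, P8 √(1·2)=1.414.
Each quota rounded against its threshold gives P7 3, P5 4, P6 15, P1 4, P2 9, P4 10, P8 2 (total 47).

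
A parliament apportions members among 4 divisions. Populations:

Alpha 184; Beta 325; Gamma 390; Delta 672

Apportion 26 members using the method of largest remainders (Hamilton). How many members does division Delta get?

11

Standard divisor: 1571 ÷ 26 ≈ 60.423.
Standard quotas: Alpha 3.045, Beta 5.379, Gamma 6.454, Delta 11.122.
Lower quotas: Alpha 3, Beta 5, Gamma 6, Delta 11 (sum 25, leaving 1 seat).
Remainders in descending order: Gamma 0.454, Beta 0.379, Delta 0.122, Alpha 0.045.
Largest remainder: Gamma receives the extra seat.
Delta receives 11.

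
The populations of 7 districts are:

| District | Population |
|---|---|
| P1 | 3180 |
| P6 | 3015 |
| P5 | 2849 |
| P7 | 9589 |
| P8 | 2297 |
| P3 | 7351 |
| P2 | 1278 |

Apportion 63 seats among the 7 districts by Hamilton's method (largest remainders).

Total 29559; standard divisor 29559/63 ≈ 469.19.
Standard quotas: P1 6.7776, P6 6.4260, P5 6.0722, P7 20.4373, P8 4.8957, P3 15.6674, P2 2.7238.
Lower quotas: P1 6, P6 6, P5 6, P7 20, P8 4, P3 15, P2 2 (sum 59, leaving 4 seats).
Remainders in descending order: P8 0.8957, P1 0.7776, P2 0.7238, P3 0.6674, P7 0.4373, P6 0.4260, P5 0.0722.
Largest remainders: P8, P1, P2, P3 receive the extra seats.

P1: 7; P6: 6; P5: 6; P7: 20; P8: 5; P3: 16; P2: 3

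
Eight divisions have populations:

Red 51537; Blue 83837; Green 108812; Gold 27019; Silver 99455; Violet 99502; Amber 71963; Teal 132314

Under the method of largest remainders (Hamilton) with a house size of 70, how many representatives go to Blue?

9

The standard divisor is 674439/70 ≈ 9634.843.
Standard quotas: Red 5.3490, Blue 8.7014, Green 11.2936, Gold 2.8043, Silver 10.3224, Violet 10.3273, Amber 7.4690, Teal 13.7329.
Lower quotas: Red 5, Blue 8, Green 11, Gold 2, Silver 10, Violet 10, Amber 7, Teal 13 (sum 66, leaving 4 seats).
Remainders in descending order: Gold 0.8043, Teal 0.7329, Blue 0.7014, Amber 0.4690, Red 0.3490, Violet 0.3273, Silver 0.3224, Green 0.2936.
The surplus seats go to Gold, Teal, Blue, Amber.
Blue receives 9.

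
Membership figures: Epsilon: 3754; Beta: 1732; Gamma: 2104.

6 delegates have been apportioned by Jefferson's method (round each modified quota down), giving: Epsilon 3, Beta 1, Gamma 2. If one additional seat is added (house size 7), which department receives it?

Epsilon

Priority for the next seat is population ÷ (current seats + 1).
Priorities: Epsilon 938.500, Beta 866.000, Gamma 701.333.
Highest priority: Epsilon.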